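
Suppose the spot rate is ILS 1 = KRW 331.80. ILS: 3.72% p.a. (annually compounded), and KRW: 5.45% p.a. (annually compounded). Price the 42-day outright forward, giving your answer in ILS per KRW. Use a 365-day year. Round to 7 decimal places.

0.0030081

T = 42/365 years.
KRW growth factor: (1 + 0.0545)^(42/365) = 1.006125.
Growth of 1 ILS over T: (1 + 0.0372)^(42/365) = 1.0042117.
So F = 331.8 × 1.006125 / 1.0042117 = 332.4322 (KRW/ILS).
Quoted the other way: 1/332.4322 = 0.0030081 ILS per KRW.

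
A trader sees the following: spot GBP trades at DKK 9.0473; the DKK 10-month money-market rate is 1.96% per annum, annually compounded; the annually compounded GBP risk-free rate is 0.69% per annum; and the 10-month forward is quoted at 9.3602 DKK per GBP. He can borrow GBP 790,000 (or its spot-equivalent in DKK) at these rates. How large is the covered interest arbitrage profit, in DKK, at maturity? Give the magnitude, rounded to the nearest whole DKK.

T = 10/12 years.
Route A — deposit GBP, sell forward: 790,000 × 1.005746703 × 9.3602 = DKK 7,437,052.33.
Route B — convert at spot, deposit DKK: 790,000 × 9.0473 × 1.016306857 = DKK 7,263,918.09.
The quoted forward overvalues GBP, so borrow DKK, buy GBP at spot, deposit the GBP at 0.69%, and sell the proceeds forward at 9.3602.
Profit = 7,437,052.33 − 7,263,918.09 = DKK 173,134.

DKK 173,134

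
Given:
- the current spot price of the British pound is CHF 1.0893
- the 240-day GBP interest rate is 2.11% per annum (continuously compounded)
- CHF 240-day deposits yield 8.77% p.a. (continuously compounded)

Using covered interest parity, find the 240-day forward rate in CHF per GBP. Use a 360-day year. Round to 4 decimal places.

1.1388

T = 240/360 years.
CHF growth factor: e^(0.0877×240/360) = 1.0602096.
GBP accumulates by e^(0.0211×240/360) = 1.0141661.
So F = 1.0893 × 1.0602096 / 1.0141661 = 1.138755 (CHF/GBP).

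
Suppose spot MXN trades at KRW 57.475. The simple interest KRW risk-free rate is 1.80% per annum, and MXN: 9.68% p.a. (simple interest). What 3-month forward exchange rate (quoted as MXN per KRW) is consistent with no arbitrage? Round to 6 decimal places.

T = 3/12 years.
KRW growth factor: 1 + 0.0180×3/12 = 1.004500.
MXN accumulates by 1 + 0.0968×3/12 = 1.024200.
So F = 57.475 × 1.004500 / 1.024200 = 56.36950 (KRW/MXN).
Invert for MXN per KRW: 1 / 56.36950 = 0.017740.

0.017740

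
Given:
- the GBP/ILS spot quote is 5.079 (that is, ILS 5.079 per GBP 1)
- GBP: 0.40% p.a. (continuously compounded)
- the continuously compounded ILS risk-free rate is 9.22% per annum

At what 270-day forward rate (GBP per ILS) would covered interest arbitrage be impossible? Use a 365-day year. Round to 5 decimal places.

T = 270/365 years.
ILS growth factor: e^(0.0922×270/365) = 1.0705823.
GBP growth factor: e^(0.0040×270/365) = 1.0029633.
CIP: F = S · (grow ILS)/(grow GBP) = 5.079 × 1.0705823/1.0029633 = 5.421422 ILS per GBP.
Quoted the other way: 1/5.421422 = 0.18445 GBP per ILS.

0.18445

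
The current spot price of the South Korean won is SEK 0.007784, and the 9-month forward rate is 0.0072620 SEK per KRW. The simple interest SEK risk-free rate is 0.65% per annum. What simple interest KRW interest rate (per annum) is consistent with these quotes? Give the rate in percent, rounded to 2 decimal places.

10.28%

T = 9/12 years.
CIP gives F = S · g_SEK/g_KRW, so g_SEK/g_KRW = 0.007262/0.007784 = 0.9329394.
SEK growth factor: 1 + 0.0065×9/12 = 1.004875.
So the KRW growth factor = 1.0771064.
(1.0771064 − 1)/T = 0.102809, i.e. 10.28%.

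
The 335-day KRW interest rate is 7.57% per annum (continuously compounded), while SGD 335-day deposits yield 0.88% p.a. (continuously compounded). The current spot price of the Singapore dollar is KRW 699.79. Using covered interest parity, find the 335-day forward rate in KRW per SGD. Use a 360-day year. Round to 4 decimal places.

T = 335/360 years.
KRW growth factor: e^(0.0757×335/360) = 1.072983467.
Growth of 1 SGD over T: e^(0.0088×335/360) = 1.00822251.
So F = 699.79 × 1.072983467 / 1.00822251 = 744.739473 (KRW/SGD).

744.7395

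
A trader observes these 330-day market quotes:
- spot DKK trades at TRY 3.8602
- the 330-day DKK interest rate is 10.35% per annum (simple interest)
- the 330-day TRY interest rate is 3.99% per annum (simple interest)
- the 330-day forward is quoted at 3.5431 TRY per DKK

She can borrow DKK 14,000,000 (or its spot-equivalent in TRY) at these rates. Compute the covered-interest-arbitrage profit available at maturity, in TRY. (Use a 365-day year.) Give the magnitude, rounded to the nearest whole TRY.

TRY 1,747,283

T = 330/365 years.
Route A — deposit DKK, sell forward: 14,000,000 × 1.0935753425 × 3.5431 = TRY 54,245,055.14.
Route B — convert at spot, deposit TRY: 14,000,000 × 3.8602 × 1.0360739726 = TRY 55,992,338.49.
The quoted forward undervalues DKK, so borrow DKK, convert to TRY at spot, deposit the TRY at 3.99%, and buy DKK forward at 3.5431 to cover the loan.
Profit = 55,992,338.49 − 54,245,055.14 = TRY 1,747,283.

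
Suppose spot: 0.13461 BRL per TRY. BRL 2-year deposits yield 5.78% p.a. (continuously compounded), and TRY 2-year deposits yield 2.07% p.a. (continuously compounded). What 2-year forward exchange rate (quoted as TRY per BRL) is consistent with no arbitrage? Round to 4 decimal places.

T = 2 years.
Growth of 1 BRL over T: e^(0.0578×2) = 1.1225468.
TRY accumulates by e^(0.0207×2) = 1.0422689.
CIP: F = S · (grow BRL)/(grow TRY) = 0.13461 × 1.1225468/1.0422689 = 0.1449780 BRL per TRY.
Invert for TRY per BRL: 1 / 0.1449780 = 6.8976.

6.8976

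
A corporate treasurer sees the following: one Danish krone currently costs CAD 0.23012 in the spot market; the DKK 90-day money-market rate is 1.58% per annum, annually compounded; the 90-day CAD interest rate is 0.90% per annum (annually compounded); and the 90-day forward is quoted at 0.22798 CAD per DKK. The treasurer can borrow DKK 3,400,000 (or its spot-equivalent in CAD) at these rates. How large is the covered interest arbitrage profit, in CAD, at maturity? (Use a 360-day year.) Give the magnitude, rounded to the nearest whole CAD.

T = 90/360 years.
Invest the DKK and cover forward: 3,400,000 × 1.00392681 × 0.22798 = CAD 778,175.80.
Convert at spot and invest in CAD: 3,400,000 × 0.23012 × 1.00224245 = CAD 784,162.51.
The quoted forward undervalues DKK, so borrow DKK, convert to CAD at spot, deposit the CAD at 0.90%, and buy DKK forward at 0.22798 to cover the loan.
Profit = 784,162.51 − 778,175.80 = CAD 5,987.

CAD 5,987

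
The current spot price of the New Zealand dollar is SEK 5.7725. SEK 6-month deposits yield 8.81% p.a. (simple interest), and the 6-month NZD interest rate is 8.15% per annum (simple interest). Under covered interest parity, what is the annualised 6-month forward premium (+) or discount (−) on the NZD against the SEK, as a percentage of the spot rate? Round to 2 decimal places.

+0.63%

T = 6/12 years.
No-arbitrage forward: 5.7725 × 1.044050 / 1.040750 = 5.7908034 SEK/NZD.
(F − S)/S ÷ T = (5.7908034 − 5.7725)/5.7725/(6/12) = 0.006342 → 0.63%.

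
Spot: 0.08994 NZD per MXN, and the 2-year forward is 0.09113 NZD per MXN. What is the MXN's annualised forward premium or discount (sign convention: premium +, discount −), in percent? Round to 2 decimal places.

+0.66%

T = 2 years.
Period premium: (0.09113 − 0.08994)/0.08994 = 0.0132310.
Annualise by dividing by T: 0.0132310 / 2 = 0.006615 → 0.66%.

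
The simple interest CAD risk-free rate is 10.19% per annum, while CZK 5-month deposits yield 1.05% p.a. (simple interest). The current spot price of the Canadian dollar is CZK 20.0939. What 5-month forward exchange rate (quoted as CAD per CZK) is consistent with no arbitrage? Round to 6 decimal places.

0.051653

T = 5/12 years.
Growth of 1 CZK over T: 1 + 0.0105×5/12 = 1.004375.
CAD growth factor: 1 + 0.1019×5/12 = 1.0424583.
Forward (CZK per CAD) = 20.0939 × 1.004375 / 1.0424583 = 19.35983.
Invert for CAD per CZK: 1 / 19.35983 = 0.051653.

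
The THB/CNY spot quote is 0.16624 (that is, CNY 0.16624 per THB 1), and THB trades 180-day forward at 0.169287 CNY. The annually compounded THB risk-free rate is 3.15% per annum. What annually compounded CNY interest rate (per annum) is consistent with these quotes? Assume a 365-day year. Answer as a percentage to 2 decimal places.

T = 180/365 years.
F/S = 0.169287/0.16624 = 1.0183289 = (growth of CNY) / (growth of THB).
THB growth factor: (1 + 0.0315)^(180/365) = 1.0154122.
Hence g_CNY = 1.0340236.
r = 1.0340236^(365/180) − 1 = 0.070199 → 7.02%.

7.02%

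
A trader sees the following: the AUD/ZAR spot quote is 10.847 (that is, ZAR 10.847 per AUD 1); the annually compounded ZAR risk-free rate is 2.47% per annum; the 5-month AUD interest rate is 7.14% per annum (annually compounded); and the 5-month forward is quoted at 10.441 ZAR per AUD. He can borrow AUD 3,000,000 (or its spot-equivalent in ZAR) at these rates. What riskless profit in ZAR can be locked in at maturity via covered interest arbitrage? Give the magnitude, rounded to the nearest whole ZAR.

T = 5/12 years.
Route A — deposit AUD, sell forward: 3,000,000 × 1.0291527784 × 10.441 = ZAR 32,236,152.48.
Route B — convert at spot, deposit ZAR: 3,000,000 × 10.847 × 1.0102184752 = ZAR 32,873,519.40.
The quoted forward undervalues AUD, so borrow AUD, convert to ZAR at spot, deposit the ZAR at 2.47%, and buy AUD forward at 10.441 to cover the loan.
The gap between the two covered legs is ZAR 637,367.

ZAR 637,367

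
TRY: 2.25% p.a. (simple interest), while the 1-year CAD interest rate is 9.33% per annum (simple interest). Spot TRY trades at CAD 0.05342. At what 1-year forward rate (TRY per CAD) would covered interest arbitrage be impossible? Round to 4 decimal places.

T = 1 year.
CAD accumulates by 1 + 0.0933×1 = 1.093300.
Growth of 1 TRY over T: 1 + 0.0225×1 = 1.022500.
So F = 0.05342 × 1.093300 / 1.022500 = 0.057118911 (CAD/TRY).
Invert for TRY per CAD: 1 / 0.057118911 = 17.5073.

17.5073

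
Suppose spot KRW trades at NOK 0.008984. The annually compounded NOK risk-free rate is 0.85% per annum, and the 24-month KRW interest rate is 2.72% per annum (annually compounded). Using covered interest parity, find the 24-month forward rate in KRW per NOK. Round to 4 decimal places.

115.4751

T = 2 years.
NOK growth factor: (1 + 0.0085)^2 = 1.01707225.
Growth of 1 KRW over T: (1 + 0.0272)^2 = 1.05513984.
Forward (NOK per KRW) = 0.008984 × 1.01707225 / 1.05513984 = 0.00865987308.
Quoted the other way: 1/0.00865987308 = 115.4751 KRW per NOK.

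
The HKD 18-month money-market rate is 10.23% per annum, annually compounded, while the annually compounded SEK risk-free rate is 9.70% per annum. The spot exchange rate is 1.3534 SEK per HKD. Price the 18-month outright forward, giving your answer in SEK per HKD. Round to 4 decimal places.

T = 18/12 years.
SEK accumulates by (1 + 0.0970)^(18/12) = 1.1489733.
Growth of 1 HKD over T: (1 + 0.1023)^(18/12) = 1.157310.
CIP: F = S · (grow SEK)/(grow HKD) = 1.3534 × 1.1489733/1.157310 = 1.343651 SEK per HKD.

1.3437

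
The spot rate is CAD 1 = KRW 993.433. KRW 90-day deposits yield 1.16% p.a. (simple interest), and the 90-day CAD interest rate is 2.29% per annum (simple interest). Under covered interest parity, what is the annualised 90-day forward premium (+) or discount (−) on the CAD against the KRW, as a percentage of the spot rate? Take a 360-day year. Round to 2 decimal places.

-1.12%

T = 90/360 years.
F = S · g_KRW/g_CAD = 993.433 × 1.002900/1.005725 = 990.642527.
Annualised premium = (F − S)/S × (1/T) = (990.642527 − 993.433)/993.433 ÷ (90/360) = -1.12%.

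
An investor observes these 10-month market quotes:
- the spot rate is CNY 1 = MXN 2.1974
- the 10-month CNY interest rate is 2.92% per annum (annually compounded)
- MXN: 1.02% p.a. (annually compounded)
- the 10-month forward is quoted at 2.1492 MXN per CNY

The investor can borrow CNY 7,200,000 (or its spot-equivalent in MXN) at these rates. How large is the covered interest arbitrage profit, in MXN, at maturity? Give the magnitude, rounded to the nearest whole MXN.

MXN 105,773

T = 10/12 years.
Keep in CNY, deliver into the forward: 7,200,000·1.0242747842·2.1492 = MXN 15,849,873.84.
Swap to MXN now, deposit: 7,200,000·2.1974·1.0084928035 = MXN 15,955,647.02.
The quoted forward undervalues CNY, so borrow CNY, convert to MXN at spot, deposit the MXN at 1.02%, and buy CNY forward at 2.1492 to cover the loan.
The gap between the two covered legs is MXN 105,773.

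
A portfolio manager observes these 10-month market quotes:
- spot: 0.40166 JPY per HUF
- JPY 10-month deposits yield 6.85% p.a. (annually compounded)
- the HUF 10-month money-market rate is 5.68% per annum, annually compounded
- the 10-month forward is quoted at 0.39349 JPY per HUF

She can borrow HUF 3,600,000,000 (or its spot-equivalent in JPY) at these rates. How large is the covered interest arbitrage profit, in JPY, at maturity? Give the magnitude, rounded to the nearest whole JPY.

T = 10/12 years.
Keep in HUF, deliver into the forward: 3,600,000,000·1.047114090791·0.39349 = JPY 1,483,304,124.91.
Swap to JPY now, deposit: 3,600,000,000·0.40166·1.056765854204 = JPY 1,528,058,062.80.
The quoted forward undervalues HUF, so borrow HUF, convert to JPY at spot, deposit the JPY at 6.85%, and buy HUF forward at 0.39349 to cover the loan.
Arbitrage profit = |1,483,304,124.91 − 1,528,058,062.80| = JPY 44,753,938.

JPY 44,753,938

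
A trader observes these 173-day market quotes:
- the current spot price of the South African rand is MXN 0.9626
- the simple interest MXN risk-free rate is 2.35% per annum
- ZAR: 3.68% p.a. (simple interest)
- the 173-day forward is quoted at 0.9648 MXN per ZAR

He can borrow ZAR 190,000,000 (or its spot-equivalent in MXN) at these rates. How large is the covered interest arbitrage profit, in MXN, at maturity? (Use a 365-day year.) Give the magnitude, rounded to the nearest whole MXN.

T = 173/365 years.
Keep in ZAR, deliver into the forward: 190,000,000·1.01744219178·0.9648 = MXN 186,509,363.06.
Swap to MXN now, deposit: 190,000,000·0.9626·1.01113835616 = MXN 184,931,138.51.
The quoted forward overvalues ZAR, so borrow MXN, buy ZAR at spot, deposit the ZAR at 3.68%, and sell the proceeds forward at 0.9648.
Arbitrage profit = |186,509,363.06 − 184,931,138.51| = MXN 1,578,225.

MXN 1,578,225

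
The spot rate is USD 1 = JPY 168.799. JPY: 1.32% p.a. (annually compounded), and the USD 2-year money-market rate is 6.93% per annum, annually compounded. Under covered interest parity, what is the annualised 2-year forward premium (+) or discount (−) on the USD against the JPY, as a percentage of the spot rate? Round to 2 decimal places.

-5.11%

T = 2 years.
CIP forward (JPY per USD) = 168.799 × 1.0265742/1.1434025 = 151.551792.
Annualised premium = (F − S)/S × (1/T) = (151.551792 − 168.799)/168.799 ÷ 2 = -5.11%.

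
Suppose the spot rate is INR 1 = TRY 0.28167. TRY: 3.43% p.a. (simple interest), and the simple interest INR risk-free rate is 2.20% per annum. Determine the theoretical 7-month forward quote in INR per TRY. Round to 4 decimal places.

3.5253

T = 7/12 years.
TRY growth factor: 1 + 0.0343×7/12 = 1.0200083.
INR accumulates by 1 + 0.0220×7/12 = 1.0128333.
CIP: F = S · (grow TRY)/(grow INR) = 0.28167 × 1.0200083/1.0128333 = 0.2836654 TRY per INR.
Invert for INR per TRY: 1 / 0.2836654 = 3.5253.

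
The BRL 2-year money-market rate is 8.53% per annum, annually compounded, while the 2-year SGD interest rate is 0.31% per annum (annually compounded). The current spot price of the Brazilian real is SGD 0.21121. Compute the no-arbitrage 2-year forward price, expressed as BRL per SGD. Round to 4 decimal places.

5.5424

T = 2 years.
SGD growth factor: (1 + 0.0031)^2 = 1.0062096.
Growth of 1 BRL over T: (1 + 0.0853)^2 = 1.1778761.
So F = 0.21121 × 1.0062096 / 1.1778761 = 0.1804277 (SGD/BRL).
Quoted the other way: 1/0.1804277 = 5.5424 BRL per SGD.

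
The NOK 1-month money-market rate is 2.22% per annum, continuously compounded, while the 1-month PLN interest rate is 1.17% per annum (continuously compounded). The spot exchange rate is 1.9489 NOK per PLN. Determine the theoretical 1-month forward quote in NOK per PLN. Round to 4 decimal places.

T = 1/12 years.
Growth of 1 NOK over T: e^(0.0222×1/12) = 1.0018517.
PLN accumulates by e^(0.0117×1/12) = 1.0009755.
Forward (NOK per PLN) = 1.9489 × 1.0018517 / 1.0009755 = 1.950606.

1.9506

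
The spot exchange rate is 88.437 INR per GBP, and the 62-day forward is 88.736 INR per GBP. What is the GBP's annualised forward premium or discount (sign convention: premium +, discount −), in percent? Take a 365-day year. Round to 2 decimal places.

+1.99%

T = 62/365 years.
(F − S)/S = (88.736 − 88.437)/88.437 = 0.0033809.
Annualise by dividing by T: 0.0033809 / (62/365) = 0.019904 → 1.99%.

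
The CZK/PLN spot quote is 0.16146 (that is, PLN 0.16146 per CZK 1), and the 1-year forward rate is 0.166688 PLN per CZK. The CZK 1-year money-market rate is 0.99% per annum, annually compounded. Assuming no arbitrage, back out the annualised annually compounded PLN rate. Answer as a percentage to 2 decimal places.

4.26%

T = 1 year.
By CIP, F/S equals the PLN-to-CZK growth ratio: 0.166688/0.16146 = 1.0323795.
The CZK side grows by (1 + 0.0099)^1 = 1.009900.
Hence g_PLN = 1.0426001.
Annualise: 1.0426001^(1/1) − 1 = 0.042600 = 4.26%.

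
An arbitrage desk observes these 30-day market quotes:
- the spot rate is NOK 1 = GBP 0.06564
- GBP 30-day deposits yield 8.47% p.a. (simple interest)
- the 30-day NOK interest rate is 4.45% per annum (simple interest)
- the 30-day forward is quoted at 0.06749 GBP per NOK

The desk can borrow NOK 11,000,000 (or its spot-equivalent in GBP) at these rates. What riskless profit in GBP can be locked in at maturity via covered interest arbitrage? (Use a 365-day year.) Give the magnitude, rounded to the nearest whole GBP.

T = 30/365 years.
Keep in NOK, deliver into the forward: 11,000,000·1.00365753·0.06749 = GBP 745,105.31.
Swap to GBP now, deposit: 11,000,000·0.06564·1.00696164 = GBP 727,066.58.
The quoted forward overvalues NOK, so borrow GBP, buy NOK at spot, deposit the NOK at 4.45%, and sell the proceeds forward at 0.06749.
Profit = 745,105.31 − 727,066.58 = GBP 18,039.

GBP 18,039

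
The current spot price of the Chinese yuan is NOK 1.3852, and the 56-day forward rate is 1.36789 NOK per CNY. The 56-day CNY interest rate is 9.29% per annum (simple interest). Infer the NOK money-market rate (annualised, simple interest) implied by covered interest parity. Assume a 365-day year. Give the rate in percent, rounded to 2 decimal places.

1.03%

T = 56/365 years.
By CIP, F/S equals the NOK-to-CNY growth ratio: 1.36789/1.3852 = 0.9875036.
CNY growth factor: 1 + 0.0929×56/365 = 1.0142532.
Hence g_NOK = 1.0015787.
r = (1.0015787 − 1)/(56/365) = 0.010290 → 1.03%.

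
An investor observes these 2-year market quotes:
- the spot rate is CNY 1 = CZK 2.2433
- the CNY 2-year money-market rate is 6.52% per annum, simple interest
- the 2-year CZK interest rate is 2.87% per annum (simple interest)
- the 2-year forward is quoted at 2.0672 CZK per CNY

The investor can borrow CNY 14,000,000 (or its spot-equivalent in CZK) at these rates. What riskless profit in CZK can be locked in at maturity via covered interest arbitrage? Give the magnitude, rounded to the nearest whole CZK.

T = 2 years.
Invest the CNY and cover forward: 14,000,000 × 1.130400 × 2.0672 = CZK 32,714,680.32.
Convert at spot and invest in CZK: 14,000,000 × 2.2433 × 1.057400 = CZK 33,208,915.88.
The quoted forward undervalues CNY, so borrow CNY, convert to CZK at spot, deposit the CZK at 2.87%, and buy CNY forward at 2.0672 to cover the loan.
Profit = 33,208,915.88 − 32,714,680.32 = CZK 494,236.

CZK 494,236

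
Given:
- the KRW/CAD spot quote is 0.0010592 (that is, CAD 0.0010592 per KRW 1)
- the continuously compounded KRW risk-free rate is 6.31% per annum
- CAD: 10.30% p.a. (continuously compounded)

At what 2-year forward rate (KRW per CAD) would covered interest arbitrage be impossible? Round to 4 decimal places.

T = 2 years.
CAD accumulates by e^(0.1030×2) = 1.228753204.
KRW growth factor: e^(0.0631×2) = 1.134509047.
CIP: F = S · (grow CAD)/(grow KRW) = 0.0010592 × 1.228753204/1.134509047 = 0.00114718820 CAD per KRW.
Quoted the other way: 1/0.00114718820 = 871.6966 KRW per CAD.

871.6966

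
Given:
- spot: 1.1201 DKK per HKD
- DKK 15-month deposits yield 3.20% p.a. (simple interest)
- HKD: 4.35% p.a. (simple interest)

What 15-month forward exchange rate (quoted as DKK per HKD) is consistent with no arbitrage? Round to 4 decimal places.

T = 15/12 years.
DKK growth factor: 1 + 0.0320×15/12 = 1.040000.
Growth of 1 HKD over T: 1 + 0.0435×15/12 = 1.054375.
CIP: F = S · (grow DKK)/(grow HKD) = 1.1201 × 1.040000/1.054375 = 1.104829 DKK per HKD.

1.1048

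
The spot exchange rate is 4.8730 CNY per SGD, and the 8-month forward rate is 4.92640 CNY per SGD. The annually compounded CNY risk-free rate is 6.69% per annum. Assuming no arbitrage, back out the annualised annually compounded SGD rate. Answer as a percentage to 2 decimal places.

T = 8/12 years.
CIP gives F = S · g_CNY/g_SGD, so g_CNY/g_SGD = 4.9264/4.873 = 1.0109583.
CNY growth factor: (1 + 0.0669)^(8/12) = 1.0441169.
That pins the SGD growth at 1.0327992.
r = 1.0327992^(12/8) − 1 = 0.049600 → 4.96%.

4.96%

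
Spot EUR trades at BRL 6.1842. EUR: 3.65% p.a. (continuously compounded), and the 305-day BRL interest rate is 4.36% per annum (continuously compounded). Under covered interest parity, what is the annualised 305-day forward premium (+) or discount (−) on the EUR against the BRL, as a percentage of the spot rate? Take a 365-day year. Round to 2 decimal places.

+0.71%

T = 305/365 years.
No-arbitrage forward: 6.1842 × 1.0371047 / 1.0309699 = 6.2209992 BRL/EUR.
(F − S)/S ÷ T = (6.2209992 − 6.1842)/6.1842/(305/365) = 0.007121 → 0.71%.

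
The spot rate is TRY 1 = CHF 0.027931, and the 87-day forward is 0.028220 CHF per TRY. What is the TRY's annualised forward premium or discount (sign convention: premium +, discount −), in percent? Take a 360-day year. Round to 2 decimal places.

T = 87/360 years.
Period premium: (0.028220 − 0.027931)/0.027931 = 0.0103469.
×(1/T) gives 4.28% p.a.

+4.28%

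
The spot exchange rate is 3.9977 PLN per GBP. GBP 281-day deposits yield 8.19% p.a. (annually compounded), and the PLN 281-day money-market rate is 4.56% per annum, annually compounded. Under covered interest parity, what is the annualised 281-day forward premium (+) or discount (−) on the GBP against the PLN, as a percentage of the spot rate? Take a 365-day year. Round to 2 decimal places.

-3.37%

T = 281/365 years.
CIP forward (PLN per GBP) = 3.9977 × 1.0349249/1.0624767 = 3.8940329.
Annualised premium = (F − S)/S × (1/T) = (3.8940329 − 3.9977)/3.9977 ÷ (281/365) = -3.37%.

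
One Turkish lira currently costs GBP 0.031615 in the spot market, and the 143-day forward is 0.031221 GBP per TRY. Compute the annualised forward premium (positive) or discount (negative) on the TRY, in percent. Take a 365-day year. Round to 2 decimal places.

-3.18%

T = 143/365 years.
TRY trades forward at -1.24624% vs spot over the period.
Annualise by dividing by T: -0.0124624 / (143/365) = -0.031810 → -3.18%.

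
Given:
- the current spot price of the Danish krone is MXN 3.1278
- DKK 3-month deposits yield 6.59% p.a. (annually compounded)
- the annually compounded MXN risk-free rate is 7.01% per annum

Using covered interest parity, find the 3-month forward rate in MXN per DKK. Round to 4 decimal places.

T = 3/12 years.
MXN growth factor: (1 + 0.0701)^(3/12) = 1.0170823.
Growth of 1 DKK over T: (1 + 0.0659)^(3/12) = 1.0160828.
CIP: F = S · (grow MXN)/(grow DKK) = 3.1278 × 1.0170823/1.0160828 = 3.130877 MXN per DKK.

3.1309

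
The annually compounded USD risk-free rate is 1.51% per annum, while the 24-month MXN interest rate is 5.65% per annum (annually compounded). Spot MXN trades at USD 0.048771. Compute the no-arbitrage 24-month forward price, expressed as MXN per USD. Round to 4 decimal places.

T = 2 years.
Growth of 1 USD over T: (1 + 0.0151)^2 = 1.03042801.
MXN growth factor: (1 + 0.0565)^2 = 1.11619225.
CIP: F = S · (grow USD)/(grow MXN) = 0.048771 × 1.03042801/1.11619225 = 0.045023610 USD per MXN.
Invert for MXN per USD: 1 / 0.045023610 = 22.2106.

22.2106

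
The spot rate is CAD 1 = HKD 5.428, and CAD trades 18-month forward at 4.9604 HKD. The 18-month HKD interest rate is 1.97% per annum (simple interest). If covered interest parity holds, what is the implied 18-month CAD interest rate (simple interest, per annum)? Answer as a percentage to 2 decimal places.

8.44%

T = 18/12 years.
By CIP, F/S equals the HKD-to-CAD growth ratio: 4.9604/5.428 = 0.9138541.
HKD growth factor: 1 + 0.0197×18/12 = 1.029550.
That pins the CAD growth at 1.1266022.
r = (1.1266022 − 1)/(18/12) = 0.084401 → 8.44%.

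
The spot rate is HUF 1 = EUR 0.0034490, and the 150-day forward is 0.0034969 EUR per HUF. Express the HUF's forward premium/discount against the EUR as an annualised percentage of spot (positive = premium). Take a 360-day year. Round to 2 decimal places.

T = 150/360 years.
HUF trades forward at +1.38881% vs spot over the period.
Per annum: 0.0138881 / (150/360) = 0.033331 = 3.33%.

+3.33%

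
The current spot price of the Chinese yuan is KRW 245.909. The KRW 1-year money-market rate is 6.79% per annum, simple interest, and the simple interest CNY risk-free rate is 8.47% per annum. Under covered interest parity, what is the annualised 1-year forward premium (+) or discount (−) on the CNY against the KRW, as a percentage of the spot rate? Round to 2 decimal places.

-1.55%

T = 1 year.
No-arbitrage forward: 245.909 × 1.067900 / 1.084700 = 242.100324 KRW/CNY.
(F − S)/S ÷ T = (242.100324 − 245.909)/245.909/1 = -0.015488 → -1.55%.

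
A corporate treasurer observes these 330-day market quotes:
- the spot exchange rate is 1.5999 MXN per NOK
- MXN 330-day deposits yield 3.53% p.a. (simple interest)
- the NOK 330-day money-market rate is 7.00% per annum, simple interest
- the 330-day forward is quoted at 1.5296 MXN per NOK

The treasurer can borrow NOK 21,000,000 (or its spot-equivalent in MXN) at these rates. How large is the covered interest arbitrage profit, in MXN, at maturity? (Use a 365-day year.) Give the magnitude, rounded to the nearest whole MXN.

T = 330/365 years.
Invest the NOK and cover forward: 21,000,000 × 1.0632876712 × 1.5296 = MXN 34,154,501.26.
Convert at spot and invest in MXN: 21,000,000 × 1.5999 × 1.0319150685 = MXN 34,670,179.28.
The quoted forward undervalues NOK, so borrow NOK, convert to MXN at spot, deposit the MXN at 3.53%, and buy NOK forward at 1.5296 to cover the loan.
The gap between the two covered legs is MXN 515,678.

MXN 515,678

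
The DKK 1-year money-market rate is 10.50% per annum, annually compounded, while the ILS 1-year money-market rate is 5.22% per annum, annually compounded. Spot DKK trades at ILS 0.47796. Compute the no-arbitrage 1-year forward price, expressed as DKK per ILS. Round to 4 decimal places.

2.1972

T = 1 year.
ILS accumulates by (1 + 0.0522)^1 = 1.052200.
Growth of 1 DKK over T: (1 + 0.1050)^1 = 1.105000.
So F = 0.47796 × 1.052200 / 1.105000 = 0.4551217 (ILS/DKK).
Quoted the other way: 1/0.4551217 = 2.1972 DKK per ILS.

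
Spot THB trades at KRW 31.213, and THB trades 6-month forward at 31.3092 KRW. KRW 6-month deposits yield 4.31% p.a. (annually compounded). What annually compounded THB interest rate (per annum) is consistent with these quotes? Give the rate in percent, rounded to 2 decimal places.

T = 6/12 years.
By CIP, F/S equals the KRW-to-THB growth ratio: 31.3092/31.213 = 1.0030820.
KRW growth factor: (1 + 0.0431)^(6/12) = 1.0213227.
So the THB growth factor = 1.0181847.
Annualise: 1.0181847^(12/6) − 1 = 0.036700 = 3.67%.

3.67%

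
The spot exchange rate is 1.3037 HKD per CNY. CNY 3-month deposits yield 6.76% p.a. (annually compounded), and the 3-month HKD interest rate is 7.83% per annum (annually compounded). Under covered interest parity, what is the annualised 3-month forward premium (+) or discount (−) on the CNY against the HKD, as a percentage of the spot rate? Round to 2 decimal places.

T = 3/12 years.
F = S · g_HKD/g_CNY = 1.3037 × 1.0190251/1.0164877 = 1.3069544.
(F − S)/S ÷ T = (1.3069544 − 1.3037)/1.3037/(3/12) = 0.009985 → 1.00%.

+1.00%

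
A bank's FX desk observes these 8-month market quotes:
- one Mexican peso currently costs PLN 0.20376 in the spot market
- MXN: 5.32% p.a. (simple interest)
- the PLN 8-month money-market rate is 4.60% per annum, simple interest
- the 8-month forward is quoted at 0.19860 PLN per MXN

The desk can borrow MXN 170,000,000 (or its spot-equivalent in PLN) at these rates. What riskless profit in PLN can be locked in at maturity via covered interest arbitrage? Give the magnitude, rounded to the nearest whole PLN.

T = 8/12 years.
Keep in MXN, deliver into the forward: 170,000,000·1.0354666667·0.19860 = PLN 34,959,425.60.
Swap to PLN now, deposit: 170,000,000·0.20376·1.0306666667 = PLN 35,701,468.80.
The quoted forward undervalues MXN, so borrow MXN, convert to PLN at spot, deposit the PLN at 4.60%, and buy MXN forward at 0.19860 to cover the loan.
Arbitrage profit = |34,959,425.60 − 35,701,468.80| = PLN 742,043.

PLN 742,043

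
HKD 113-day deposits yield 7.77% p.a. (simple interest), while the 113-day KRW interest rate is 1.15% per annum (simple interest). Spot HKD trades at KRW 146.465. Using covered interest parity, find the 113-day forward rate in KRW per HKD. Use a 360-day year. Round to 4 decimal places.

T = 113/360 years.
KRW growth factor: 1 + 0.0115×113/360 = 1.003609722.
HKD growth factor: 1 + 0.0777×113/360 = 1.024389167.
Forward (KRW per HKD) = 146.465 × 1.003609722 / 1.024389167 = 143.493999.

143.4940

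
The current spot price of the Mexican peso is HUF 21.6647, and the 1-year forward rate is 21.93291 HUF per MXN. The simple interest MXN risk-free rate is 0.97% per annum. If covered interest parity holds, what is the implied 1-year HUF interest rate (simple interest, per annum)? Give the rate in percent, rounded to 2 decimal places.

T = 1 year.
CIP gives F = S · g_HUF/g_MXN, so g_HUF/g_MXN = 21.93291/21.6647 = 1.0123800.
The MXN side grows by 1 + 0.0097×1 = 1.009700.
Hence g_HUF = 1.0222001.
r = (1.0222001 − 1)/1 = 0.022200 → 2.22%.

2.22%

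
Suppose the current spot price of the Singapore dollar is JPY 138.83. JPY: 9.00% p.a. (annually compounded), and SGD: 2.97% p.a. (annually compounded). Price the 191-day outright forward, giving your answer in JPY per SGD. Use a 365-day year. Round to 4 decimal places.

143.0266

T = 191/365 years.
Growth of 1 JPY over T: (1 + 0.0900)^(191/365) = 1.046127997.
SGD accumulates by (1 + 0.0297)^(191/365) = 1.015433201.
So F = 138.83 × 1.046127997 / 1.015433201 = 143.026592 (JPY/SGD).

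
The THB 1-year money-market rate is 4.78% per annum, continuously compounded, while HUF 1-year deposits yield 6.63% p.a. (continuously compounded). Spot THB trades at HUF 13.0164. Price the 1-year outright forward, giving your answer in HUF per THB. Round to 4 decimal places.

13.2594

T = 1 year.
Growth of 1 HUF over T: e^(0.0663×1) = 1.06854723.
THB accumulates by e^(0.0478×1) = 1.04896084.
Forward (HUF per THB) = 13.0164 × 1.06854723 / 1.04896084 = 13.259445.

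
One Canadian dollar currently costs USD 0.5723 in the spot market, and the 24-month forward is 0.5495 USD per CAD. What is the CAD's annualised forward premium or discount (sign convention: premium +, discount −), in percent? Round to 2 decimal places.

T = 2 years.
(F − S)/S = (0.5495 − 0.5723)/0.5723 = -0.0398392.
Annualise by dividing by T: -0.0398392 / 2 = -0.019920 → -1.99%.

-1.99%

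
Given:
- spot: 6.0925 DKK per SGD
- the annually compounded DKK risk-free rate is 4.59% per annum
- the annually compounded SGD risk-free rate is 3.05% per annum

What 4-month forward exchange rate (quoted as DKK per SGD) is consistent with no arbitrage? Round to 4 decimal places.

6.1227

T = 4/12 years.
Growth of 1 DKK over T: (1 + 0.0459)^(4/12) = 1.0150717.
Growth of 1 SGD over T: (1 + 0.0305)^(4/12) = 1.010065.
So F = 6.0925 × 1.0150717 / 1.010065 = 6.122699 (DKK/SGD).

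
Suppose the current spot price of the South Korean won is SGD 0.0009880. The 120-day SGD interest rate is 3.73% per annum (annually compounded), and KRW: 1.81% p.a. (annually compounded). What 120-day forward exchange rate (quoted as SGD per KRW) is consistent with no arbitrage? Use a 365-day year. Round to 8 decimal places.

0.00099409

T = 120/365 years.
SGD growth factor: (1 + 0.0373)^(120/365) = 1.0121126.
KRW accumulates by (1 + 0.0181)^(120/365) = 1.0059149.
Forward (SGD per KRW) = 0.000988 × 1.0121126 / 1.0059149 = 0.0009940873.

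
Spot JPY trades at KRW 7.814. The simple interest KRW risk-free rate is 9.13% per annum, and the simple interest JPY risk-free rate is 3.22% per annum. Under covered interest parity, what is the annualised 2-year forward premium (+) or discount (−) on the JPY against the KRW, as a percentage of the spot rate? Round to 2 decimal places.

+5.55%

T = 2 years.
CIP forward (KRW per JPY) = 7.814 × 1.182600/1.064400 = 8.681733.
(F − S)/S ÷ T = (8.681733 − 7.814)/7.814/2 = 0.055524 → 5.55%.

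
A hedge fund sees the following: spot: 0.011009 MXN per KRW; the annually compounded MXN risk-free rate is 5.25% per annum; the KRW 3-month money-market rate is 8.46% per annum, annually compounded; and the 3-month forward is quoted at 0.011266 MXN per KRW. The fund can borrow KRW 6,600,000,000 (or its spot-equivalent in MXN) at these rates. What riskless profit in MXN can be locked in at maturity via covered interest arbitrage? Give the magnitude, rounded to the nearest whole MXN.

T = 3/12 years.
Route A — deposit KRW, sell forward: 6,600,000,000 × 1.0205103179 × 0.011266 = MXN 75,880,656.99.
Route B — convert at spot, deposit MXN: 6,600,000,000 × 0.011009 × 1.0128742402 = MXN 73,594,834.57.
The quoted forward overvalues KRW, so borrow MXN, buy KRW at spot, deposit the KRW at 8.46%, and sell the proceeds forward at 0.011266.
The gap between the two covered legs is MXN 2,285,822.

MXN 2,285,822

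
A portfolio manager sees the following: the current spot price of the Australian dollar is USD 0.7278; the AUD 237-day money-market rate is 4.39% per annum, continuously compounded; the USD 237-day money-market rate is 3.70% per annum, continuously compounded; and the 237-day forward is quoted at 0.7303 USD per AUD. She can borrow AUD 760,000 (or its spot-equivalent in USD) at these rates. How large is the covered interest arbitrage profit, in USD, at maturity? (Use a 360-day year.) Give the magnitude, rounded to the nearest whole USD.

USD 4,536

T = 237/360 years.
Invest the AUD and cover forward: 760,000 × 1.02932251 × 0.7303 = USD 571,302.81.
Convert at spot and invest in USD: 760,000 × 0.7278 × 1.02465742 = USD 566,766.71.
The quoted forward overvalues AUD, so borrow USD, buy AUD at spot, deposit the AUD at 4.39%, and sell the proceeds forward at 0.7303.
The gap between the two covered legs is USD 4,536.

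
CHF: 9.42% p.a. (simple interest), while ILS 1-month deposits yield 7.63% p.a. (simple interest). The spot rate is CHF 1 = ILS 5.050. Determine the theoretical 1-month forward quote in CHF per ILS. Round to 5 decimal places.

T = 1/12 years.
Growth of 1 ILS over T: 1 + 0.0763×1/12 = 1.0063583.
CHF accumulates by 1 + 0.0942×1/12 = 1.007850.
So F = 5.05 × 1.0063583 / 1.007850 = 5.042526 (ILS/CHF).
Invert for CHF per ILS: 1 / 5.042526 = 0.19831.

0.19831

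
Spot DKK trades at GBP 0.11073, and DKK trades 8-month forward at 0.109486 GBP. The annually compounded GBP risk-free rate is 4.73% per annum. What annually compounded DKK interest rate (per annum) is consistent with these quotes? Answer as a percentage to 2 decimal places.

6.52%

T = 8/12 years.
By CIP, F/S equals the GBP-to-DKK growth ratio: 0.109486/0.11073 = 0.9887655.
GBP growth factor: (1 + 0.0473)^(8/12) = 1.0312898.
That pins the DKK growth at 1.0430075.
Annualise: 1.0430075^(12/8) − 1 = 0.065200 = 6.52%.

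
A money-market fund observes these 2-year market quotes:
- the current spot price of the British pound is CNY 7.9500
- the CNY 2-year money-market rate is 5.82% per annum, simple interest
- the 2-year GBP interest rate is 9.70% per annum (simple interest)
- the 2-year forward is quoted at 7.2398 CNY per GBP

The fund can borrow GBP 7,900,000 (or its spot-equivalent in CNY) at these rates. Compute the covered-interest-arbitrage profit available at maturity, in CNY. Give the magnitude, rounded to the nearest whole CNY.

T = 2 years.
Invest the GBP and cover forward: 7,900,000 × 1.194000 × 7.2398 = CNY 68,290,137.48.
Convert at spot and invest in CNY: 7,900,000 × 7.9500 × 1.116400 = CNY 70,115,502.00.
The quoted forward undervalues GBP, so borrow GBP, convert to CNY at spot, deposit the CNY at 5.82%, and buy GBP forward at 7.2398 to cover the loan.
Profit = 70,115,502.00 − 68,290,137.48 = CNY 1,825,365.

CNY 1,825,365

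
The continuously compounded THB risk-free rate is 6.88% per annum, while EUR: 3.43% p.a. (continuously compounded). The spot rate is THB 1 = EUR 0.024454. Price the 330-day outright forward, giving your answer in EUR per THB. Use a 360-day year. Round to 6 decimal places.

0.023693

T = 330/360 years.
Growth of 1 EUR over T: e^(0.0343×330/360) = 1.0319412.
Growth of 1 THB over T: e^(0.0688×330/360) = 1.0650978.
CIP: F = S · (grow EUR)/(grow THB) = 0.024454 × 1.0319412/1.0650978 = 0.02369274 EUR per THB.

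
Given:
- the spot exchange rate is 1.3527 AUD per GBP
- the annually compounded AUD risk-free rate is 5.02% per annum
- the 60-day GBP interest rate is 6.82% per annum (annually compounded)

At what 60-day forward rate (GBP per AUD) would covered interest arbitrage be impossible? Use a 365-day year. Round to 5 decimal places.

T = 60/365 years.
Growth of 1 AUD over T: (1 + 0.0502)^(60/365) = 1.0080841.
GBP growth factor: (1 + 0.0682)^(60/365) = 1.0109042.
So F = 1.3527 × 1.0080841 / 1.0109042 = 1.348926 (AUD/GBP).
Quoted the other way: 1/1.348926 = 0.74133 GBP per AUD.

0.74133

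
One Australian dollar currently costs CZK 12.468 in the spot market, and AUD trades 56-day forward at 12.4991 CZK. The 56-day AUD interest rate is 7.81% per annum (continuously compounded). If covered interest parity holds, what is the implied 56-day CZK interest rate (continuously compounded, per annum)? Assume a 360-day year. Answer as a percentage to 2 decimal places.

9.41%

T = 56/360 years.
By CIP, F/S equals the CZK-to-AUD growth ratio: 12.4991/12.468 = 1.0024944.
The AUD side grows by e^(0.0781×56/360) = 1.012223.
Hence g_CZK = 1.0147479.
Take logs: ln 1.0147479 / (56/360) = 0.094116, so 9.41%.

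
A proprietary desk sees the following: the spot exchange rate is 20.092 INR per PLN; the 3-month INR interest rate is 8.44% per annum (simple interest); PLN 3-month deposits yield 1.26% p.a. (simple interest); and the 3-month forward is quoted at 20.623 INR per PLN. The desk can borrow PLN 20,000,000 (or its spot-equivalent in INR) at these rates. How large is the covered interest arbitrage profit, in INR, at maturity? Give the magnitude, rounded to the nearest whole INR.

T = 3/12 years.
Invest the PLN and cover forward: 20,000,000 × 1.003150 × 20.623 = INR 413,759,249.00.
Convert at spot and invest in INR: 20,000,000 × 20.092 × 1.021100 = INR 410,318,824.00.
The quoted forward overvalues PLN, so borrow INR, buy PLN at spot, deposit the PLN at 1.26%, and sell the proceeds forward at 20.623.
Arbitrage profit = |413,759,249.00 − 410,318,824.00| = INR 3,440,425.

INR 3,440,425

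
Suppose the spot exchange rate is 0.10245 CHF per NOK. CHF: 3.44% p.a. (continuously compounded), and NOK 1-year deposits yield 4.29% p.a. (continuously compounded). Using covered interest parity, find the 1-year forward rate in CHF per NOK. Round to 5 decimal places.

0.10158

T = 1 year.
Growth of 1 CHF over T: e^(0.0344×1) = 1.0349985.
NOK growth factor: e^(0.0429×1) = 1.0438335.
Forward (CHF per NOK) = 0.10245 × 1.0349985 / 1.0438335 = 0.1015829.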